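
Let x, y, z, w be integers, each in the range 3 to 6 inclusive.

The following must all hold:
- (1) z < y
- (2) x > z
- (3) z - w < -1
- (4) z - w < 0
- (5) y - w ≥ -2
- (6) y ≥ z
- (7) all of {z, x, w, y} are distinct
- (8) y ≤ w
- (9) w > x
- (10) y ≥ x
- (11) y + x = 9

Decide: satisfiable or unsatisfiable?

Try x = 4, y = 5, z = 3, w = 6.
Check constraint 3: z - w = -3; constraint 4: z - w = -3. The remaining constraints are straightforward to verify.

Satisfiable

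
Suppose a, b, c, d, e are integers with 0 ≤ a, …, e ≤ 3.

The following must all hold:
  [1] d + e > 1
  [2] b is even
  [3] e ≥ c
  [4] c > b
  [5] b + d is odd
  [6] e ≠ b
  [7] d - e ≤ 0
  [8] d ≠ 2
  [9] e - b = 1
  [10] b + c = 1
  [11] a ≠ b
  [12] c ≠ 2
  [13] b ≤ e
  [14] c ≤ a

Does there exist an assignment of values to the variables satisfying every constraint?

Satisfiable

Setting (a, b, c, d, e) = (1, 0, 1, 1, 1) satisfies everything: constraint 1: d + e = 2; constraint 7: d - e = 0; constraint 9: e - b = 1, and the others follow.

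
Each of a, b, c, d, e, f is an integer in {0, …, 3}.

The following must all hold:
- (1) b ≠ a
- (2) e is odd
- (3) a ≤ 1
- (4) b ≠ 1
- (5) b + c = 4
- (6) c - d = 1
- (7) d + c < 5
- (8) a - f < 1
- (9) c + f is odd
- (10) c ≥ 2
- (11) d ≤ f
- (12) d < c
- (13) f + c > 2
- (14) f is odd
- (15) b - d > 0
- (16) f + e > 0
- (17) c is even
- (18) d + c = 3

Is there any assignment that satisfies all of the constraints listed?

Try a = 0, b = 2, c = 2, d = 1, e = 1, f = 1.
Check constraint 5: b + c = 4; constraint 6: c - d = 1; constraint 7: d + c = 3. The remaining constraints are straightforward to verify.

Satisfiable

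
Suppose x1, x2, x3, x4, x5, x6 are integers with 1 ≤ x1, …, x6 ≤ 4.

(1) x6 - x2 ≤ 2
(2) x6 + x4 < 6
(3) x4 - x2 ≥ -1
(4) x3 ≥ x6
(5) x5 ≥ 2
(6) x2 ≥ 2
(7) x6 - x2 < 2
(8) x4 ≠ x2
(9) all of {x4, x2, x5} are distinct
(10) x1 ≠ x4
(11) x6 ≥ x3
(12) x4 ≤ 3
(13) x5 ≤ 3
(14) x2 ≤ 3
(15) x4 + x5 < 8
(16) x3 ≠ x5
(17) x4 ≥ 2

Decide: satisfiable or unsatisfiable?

Constraints 5, 6, 12, 13, 14, and 17 confine each of x4, x2, x5 to the 2 values {2, 3}.
Constraint 9 requires all 3 of them to be distinct, but only 2 values are available — impossible by the pigeonhole principle.

Unsatisfiable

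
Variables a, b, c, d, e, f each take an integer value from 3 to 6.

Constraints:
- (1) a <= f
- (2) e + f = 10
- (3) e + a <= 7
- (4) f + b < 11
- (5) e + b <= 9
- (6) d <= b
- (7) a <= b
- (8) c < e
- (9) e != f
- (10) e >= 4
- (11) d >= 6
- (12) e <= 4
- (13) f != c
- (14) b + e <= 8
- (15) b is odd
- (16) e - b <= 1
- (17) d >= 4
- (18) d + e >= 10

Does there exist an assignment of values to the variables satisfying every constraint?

Unsatisfiable

From constraints 6 and 11: b ≥ d ≥ 6. From constraint 10: e ≥ 4. Hence b + e ≥ 10. But constraint 14 requires b + e ≤ 8, and 8 < 10. Contradiction.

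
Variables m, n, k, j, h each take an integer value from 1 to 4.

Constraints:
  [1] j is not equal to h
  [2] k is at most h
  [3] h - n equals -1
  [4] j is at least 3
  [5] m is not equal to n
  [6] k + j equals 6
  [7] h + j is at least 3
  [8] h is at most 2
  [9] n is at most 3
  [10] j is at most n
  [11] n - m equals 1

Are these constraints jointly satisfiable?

From constraints 2 and 8: k ≤ h ≤ 2. From constraints 9 and 10: j ≤ n ≤ 3. Hence k + j ≤ 5. But constraint 6 requires k + j = 6, and 6 > 5. Contradiction.

Unsatisfiable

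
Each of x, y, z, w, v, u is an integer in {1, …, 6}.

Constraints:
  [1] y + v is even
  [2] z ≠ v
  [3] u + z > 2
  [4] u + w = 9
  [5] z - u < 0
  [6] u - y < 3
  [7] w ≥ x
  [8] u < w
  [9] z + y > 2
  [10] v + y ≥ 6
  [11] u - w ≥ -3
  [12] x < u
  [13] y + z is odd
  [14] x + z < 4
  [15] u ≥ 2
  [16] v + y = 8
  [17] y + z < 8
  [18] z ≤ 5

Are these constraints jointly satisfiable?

Satisfiable

One satisfying assignment is x = 2, y = 4, z = 1, w = 5, v = 4, u = 4.
For the less obvious constraints — constraint 3: u + z = 5; constraint 4: u + w = 9; constraint 5: z - u = -3 — and the others hold by inspection.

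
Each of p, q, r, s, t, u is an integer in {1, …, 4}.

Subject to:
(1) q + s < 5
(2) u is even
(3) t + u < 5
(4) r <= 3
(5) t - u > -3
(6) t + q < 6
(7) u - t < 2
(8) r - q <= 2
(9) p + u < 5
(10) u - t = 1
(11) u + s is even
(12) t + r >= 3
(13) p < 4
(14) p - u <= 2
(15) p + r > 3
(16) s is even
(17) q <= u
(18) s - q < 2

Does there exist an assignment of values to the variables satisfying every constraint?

Try p = 2, q = 2, r = 2, s = 2, t = 1, u = 2.
Check constraint 1: q + s = 4; constraint 3: t + u = 3; constraint 5: t - u = -1. The remaining constraints are straightforward to verify.

Satisfiable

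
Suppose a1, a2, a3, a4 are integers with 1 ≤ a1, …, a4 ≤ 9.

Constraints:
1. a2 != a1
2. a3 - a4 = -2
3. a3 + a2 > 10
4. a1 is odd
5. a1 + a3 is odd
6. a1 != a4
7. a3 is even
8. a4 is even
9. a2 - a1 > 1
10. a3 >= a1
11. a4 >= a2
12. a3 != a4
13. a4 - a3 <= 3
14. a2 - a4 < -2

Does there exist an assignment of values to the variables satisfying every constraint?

Satisfiable

One satisfying assignment is a1 = 1, a2 = 5, a3 = 6, a4 = 8.
For the less obvious constraints — constraint 2: a3 - a4 = -2; constraint 3: a3 + a2 = 11 — and the others hold by inspection.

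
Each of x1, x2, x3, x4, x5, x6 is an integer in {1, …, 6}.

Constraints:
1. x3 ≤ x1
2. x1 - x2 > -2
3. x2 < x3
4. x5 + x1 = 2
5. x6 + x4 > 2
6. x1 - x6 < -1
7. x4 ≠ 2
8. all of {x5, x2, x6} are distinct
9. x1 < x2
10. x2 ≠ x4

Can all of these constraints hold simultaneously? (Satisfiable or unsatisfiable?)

Unsatisfiable

Constraints 1, 3, and 9 give x1 < x2, x2 < x3, x3 ≤ x1. Chaining: x1 < x2 < x3 ≤ x1, which forces x1 < x1 — impossible.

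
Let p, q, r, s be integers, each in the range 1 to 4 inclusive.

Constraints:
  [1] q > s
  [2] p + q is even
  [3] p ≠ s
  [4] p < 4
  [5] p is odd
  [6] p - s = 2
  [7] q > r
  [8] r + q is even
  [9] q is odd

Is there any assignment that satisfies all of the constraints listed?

Satisfiable

Setting (p, q, r, s) = (3, 3, 1, 1) satisfies everything: constraint 2: p + q = 6 is even; constraint 5: p = 3 is odd; constraint 6: p - s = 2, and the others follow.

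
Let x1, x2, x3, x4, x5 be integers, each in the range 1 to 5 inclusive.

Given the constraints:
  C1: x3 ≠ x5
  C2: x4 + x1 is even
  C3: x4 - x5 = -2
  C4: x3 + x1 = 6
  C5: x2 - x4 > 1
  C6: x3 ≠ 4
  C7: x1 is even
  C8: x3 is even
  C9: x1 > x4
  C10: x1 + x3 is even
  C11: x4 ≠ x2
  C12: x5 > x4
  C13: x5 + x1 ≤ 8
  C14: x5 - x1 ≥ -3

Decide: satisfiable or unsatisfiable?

Satisfiable

Try x1 = 4, x2 = 4, x3 = 2, x4 = 2, x5 = 4.
Check constraint 3: x4 - x5 = -2; constraint 4: x3 + x1 = 6. The remaining constraints are straightforward to verify.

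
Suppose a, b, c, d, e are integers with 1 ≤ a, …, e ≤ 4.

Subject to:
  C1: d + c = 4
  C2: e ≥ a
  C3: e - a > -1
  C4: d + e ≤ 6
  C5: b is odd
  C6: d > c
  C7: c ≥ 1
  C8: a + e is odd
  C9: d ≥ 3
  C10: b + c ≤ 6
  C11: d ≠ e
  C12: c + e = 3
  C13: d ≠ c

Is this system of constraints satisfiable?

Satisfiable

Try a = 1, b = 3, c = 1, d = 3, e = 2.
Check constraint 1: d + c = 4; constraint 3: e - a = 1. The remaining constraints are straightforward to verify.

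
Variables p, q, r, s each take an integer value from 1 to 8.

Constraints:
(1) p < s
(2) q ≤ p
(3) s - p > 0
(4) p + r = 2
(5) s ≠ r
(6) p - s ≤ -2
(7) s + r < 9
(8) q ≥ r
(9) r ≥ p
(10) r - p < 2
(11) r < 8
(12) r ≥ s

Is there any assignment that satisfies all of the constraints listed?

Constraints 2, 3, 8, and 12 give q ≤ p, p < s, s ≤ r, r ≤ q. Chaining: q ≤ p < s ≤ r ≤ q, which forces q < q — impossible.

Unsatisfiable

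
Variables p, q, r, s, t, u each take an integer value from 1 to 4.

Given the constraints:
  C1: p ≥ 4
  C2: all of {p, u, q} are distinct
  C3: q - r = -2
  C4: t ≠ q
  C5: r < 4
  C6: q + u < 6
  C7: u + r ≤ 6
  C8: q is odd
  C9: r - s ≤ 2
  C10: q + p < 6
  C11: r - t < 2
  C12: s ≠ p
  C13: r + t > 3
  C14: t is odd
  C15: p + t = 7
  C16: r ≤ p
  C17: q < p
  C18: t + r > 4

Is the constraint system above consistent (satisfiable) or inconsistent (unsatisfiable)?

Satisfiable

Try p = 4, q = 1, r = 3, s = 1, t = 3, u = 3.
Check constraint 3: q - r = -2; constraint 6: q + u = 4. The remaining constraints are straightforward to verify.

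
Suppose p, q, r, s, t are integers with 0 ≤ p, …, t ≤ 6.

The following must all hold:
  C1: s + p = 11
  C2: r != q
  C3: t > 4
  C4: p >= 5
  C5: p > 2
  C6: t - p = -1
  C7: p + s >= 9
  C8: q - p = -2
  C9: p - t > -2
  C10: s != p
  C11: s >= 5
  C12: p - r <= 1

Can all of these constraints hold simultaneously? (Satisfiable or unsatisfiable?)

Satisfiable

Setting (p, q, r, s, t) = (6, 4, 5, 5, 5) satisfies everything: constraint 1: s + p = 11; constraint 6: t - p = -1, and the others follow.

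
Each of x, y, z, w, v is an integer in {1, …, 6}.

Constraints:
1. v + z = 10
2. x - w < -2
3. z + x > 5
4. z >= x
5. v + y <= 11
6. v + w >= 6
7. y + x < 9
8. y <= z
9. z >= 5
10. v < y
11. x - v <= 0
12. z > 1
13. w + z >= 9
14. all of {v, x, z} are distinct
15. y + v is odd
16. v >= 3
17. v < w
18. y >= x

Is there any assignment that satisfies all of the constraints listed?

Satisfiable

Take x = 2, y = 5, z = 6, w = 5, v = 4. Then constraint 1: v + z = 10; constraint 2: x - w = -3; constraint 3: z + x = 8, and every other listed constraint is also met.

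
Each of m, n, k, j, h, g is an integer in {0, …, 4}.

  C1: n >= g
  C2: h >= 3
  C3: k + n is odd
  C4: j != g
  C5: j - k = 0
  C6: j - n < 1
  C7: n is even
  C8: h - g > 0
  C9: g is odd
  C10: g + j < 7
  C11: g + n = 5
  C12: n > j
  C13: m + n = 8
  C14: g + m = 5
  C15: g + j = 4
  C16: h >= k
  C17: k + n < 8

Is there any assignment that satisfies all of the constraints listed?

Try m = 4, n = 4, k = 3, j = 3, h = 4, g = 1.
Check constraint 5: j - k = 0; constraint 6: j - n = -1. The remaining constraints are straightforward to verify.

Satisfiable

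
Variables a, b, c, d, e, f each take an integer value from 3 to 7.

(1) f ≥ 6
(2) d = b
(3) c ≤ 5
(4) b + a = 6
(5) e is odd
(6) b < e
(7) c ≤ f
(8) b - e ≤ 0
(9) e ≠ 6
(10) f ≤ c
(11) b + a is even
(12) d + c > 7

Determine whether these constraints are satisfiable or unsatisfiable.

Unsatisfiable

From constraints 1 and 10: c ≥ f and f ≥ 6, so c ≥ 6. From constraint 3: c ≤ 5. But 5 < 6, so no value of c works.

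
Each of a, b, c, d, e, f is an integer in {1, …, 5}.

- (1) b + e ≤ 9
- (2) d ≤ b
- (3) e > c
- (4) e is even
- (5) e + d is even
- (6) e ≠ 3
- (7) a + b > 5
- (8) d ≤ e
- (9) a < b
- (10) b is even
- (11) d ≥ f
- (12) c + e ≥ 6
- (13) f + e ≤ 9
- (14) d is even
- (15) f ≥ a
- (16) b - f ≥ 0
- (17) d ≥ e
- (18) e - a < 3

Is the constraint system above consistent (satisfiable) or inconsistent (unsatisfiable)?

One satisfying assignment is a = 3, b = 4, c = 2, d = 4, e = 4, f = 4.
For the less obvious constraints — constraint 1: b + e = 8; constraint 7: a + b = 7 — and the others hold by inspection.

Satisfiable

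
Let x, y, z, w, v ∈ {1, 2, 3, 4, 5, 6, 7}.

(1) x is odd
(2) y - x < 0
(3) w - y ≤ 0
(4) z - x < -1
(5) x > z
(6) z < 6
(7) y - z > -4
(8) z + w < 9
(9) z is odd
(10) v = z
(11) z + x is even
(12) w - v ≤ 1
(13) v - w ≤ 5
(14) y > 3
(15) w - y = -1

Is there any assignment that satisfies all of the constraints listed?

Setting (x, y, z, w, v) = (7, 4, 5, 3, 5) satisfies everything: constraint 2: y - x = -3; constraint 3: w - y = -1, and the others follow.

Satisfiable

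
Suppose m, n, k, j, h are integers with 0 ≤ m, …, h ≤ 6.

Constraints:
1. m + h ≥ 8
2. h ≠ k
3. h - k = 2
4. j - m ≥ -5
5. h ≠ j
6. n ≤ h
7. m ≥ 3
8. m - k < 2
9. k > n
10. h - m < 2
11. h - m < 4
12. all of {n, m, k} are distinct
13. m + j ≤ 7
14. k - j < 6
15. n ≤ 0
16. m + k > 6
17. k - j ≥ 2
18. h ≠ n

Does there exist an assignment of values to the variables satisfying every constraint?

The assignment m = 5, n = 0, k = 4, j = 1, h = 6 works:
  constraint 1 holds since m + h = 11.
  constraint 3 holds since h - k = 2.
The rest check out directly.

Satisfiable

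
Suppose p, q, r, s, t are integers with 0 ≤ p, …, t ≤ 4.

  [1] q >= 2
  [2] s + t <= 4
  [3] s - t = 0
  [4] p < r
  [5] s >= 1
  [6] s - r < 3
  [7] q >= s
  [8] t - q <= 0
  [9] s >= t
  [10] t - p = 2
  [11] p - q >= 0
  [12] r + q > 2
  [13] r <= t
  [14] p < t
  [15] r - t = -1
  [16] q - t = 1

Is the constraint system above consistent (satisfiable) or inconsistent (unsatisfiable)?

Unsatisfiable

Constraints 4, 7, 9, 11, and 13 give r ≤ t, t ≤ s, s ≤ q, q ≤ p, p < r. Chaining: r ≤ t ≤ s ≤ q ≤ p < r, which forces r < r — impossible.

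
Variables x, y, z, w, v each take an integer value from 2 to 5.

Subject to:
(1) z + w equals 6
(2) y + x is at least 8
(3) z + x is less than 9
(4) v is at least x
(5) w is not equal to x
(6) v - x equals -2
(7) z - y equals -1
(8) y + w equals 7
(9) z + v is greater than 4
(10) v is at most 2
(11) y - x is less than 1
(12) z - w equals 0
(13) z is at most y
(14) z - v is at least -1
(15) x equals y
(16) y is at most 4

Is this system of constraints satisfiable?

Unsatisfiable

From constraint 16: y ≤ 4. From constraints 4 and 10: x ≤ v ≤ 2. Hence y + x ≤ 6. But constraint 2 requires y + x ≥ 8, and 8 > 6. Contradiction.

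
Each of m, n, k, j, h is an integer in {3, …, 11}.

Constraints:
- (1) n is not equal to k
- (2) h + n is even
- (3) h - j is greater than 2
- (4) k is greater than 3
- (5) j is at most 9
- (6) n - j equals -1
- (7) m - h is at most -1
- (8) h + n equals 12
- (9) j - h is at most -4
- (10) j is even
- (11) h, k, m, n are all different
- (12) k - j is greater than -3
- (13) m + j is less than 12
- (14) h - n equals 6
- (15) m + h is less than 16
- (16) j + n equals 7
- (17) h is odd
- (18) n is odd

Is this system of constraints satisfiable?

Satisfiable

Try m = 6, n = 3, k = 4, j = 4, h = 9.
Check constraint 3: h - j = 5; constraint 6: n - j = -1; constraint 7: m - h = -3. The remaining constraints are straightforward to verify.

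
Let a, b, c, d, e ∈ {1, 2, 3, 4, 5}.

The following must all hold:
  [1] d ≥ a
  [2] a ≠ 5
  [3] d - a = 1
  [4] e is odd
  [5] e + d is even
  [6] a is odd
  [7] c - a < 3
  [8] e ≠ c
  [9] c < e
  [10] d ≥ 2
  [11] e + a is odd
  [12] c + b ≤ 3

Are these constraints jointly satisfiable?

Constraint 4 makes e odd and constraint 6 makes a odd, so e + a must be even. Constraint 11 says e + a is odd — contradiction.

Unsatisfiable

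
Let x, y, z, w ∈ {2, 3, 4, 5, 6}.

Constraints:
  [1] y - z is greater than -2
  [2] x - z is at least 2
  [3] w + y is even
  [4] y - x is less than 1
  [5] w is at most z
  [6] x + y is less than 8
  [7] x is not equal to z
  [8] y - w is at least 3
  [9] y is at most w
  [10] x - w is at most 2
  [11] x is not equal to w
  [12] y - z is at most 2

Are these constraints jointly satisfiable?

Unsatisfiable

Constraints 2, 8, 10, and 12 give z − y ≥ -2, y − w ≥ 3, w − x ≥ -2, x − z ≥ 2.
Adding all 4 inequalities: the left sides telescope to 0, and the right sides sum to (-2) + 3 + (-2) + 2 = 1. So 0 ≥ 1, which is false.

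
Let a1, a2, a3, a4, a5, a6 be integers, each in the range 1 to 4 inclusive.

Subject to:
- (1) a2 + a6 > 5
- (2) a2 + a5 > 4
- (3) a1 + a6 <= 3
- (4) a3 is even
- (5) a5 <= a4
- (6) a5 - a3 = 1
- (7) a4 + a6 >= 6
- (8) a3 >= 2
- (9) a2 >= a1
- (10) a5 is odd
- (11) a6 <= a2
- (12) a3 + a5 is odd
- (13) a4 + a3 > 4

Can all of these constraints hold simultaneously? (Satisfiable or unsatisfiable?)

Satisfiable

One satisfying assignment is a1 = 1, a2 = 4, a3 = 2, a4 = 4, a5 = 3, a6 = 2.
For the less obvious constraints — constraint 1: a2 + a6 = 6; constraint 2: a2 + a5 = 7; constraint 3: a1 + a6 = 3 — and the others hold by inspection.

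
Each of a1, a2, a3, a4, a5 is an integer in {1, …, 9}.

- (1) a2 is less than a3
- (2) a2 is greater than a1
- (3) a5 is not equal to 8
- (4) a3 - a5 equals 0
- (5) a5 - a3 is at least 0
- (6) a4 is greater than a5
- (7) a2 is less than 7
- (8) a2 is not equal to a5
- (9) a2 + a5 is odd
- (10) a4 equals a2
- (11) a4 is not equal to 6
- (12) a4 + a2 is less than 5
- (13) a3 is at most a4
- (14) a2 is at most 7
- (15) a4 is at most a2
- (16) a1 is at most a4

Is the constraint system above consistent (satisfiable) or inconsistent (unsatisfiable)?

Unsatisfiable

Constraints 1, 5, 6, and 15 give a3 ≤ a5, a5 < a4, a4 ≤ a2, a2 < a3. Chaining: a3 ≤ a5 < a4 ≤ a2 < a3, which forces a3 < a3 — impossible.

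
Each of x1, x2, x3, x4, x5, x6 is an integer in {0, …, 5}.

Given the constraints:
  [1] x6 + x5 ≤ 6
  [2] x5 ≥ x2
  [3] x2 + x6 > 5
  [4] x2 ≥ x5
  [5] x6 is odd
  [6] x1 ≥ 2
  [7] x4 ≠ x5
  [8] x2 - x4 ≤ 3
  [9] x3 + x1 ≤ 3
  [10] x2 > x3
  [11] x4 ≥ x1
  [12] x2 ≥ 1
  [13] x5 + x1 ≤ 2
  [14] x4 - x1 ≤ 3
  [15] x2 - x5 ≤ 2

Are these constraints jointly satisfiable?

Unsatisfiable

From constraints 2 and 12: x5 ≥ x2 ≥ 1. From constraint 6: x1 ≥ 2. Hence x5 + x1 ≥ 3. But constraint 13 requires x5 + x1 ≤ 2, and 2 < 3. Contradiction.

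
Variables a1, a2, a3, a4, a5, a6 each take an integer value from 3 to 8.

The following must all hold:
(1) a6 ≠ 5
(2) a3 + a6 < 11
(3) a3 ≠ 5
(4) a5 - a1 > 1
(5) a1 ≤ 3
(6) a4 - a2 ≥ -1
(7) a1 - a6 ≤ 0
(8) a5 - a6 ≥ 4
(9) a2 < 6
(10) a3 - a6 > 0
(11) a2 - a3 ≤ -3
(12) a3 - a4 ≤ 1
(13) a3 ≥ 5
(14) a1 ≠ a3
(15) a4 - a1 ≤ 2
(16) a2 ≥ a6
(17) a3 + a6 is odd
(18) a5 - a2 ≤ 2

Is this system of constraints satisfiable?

Constraints 7, 8, 11, 12, 15, and 18 give a3 − a2 ≥ 3, a2 − a5 ≥ -2, a5 − a6 ≥ 4, a6 − a1 ≥ 0, a1 − a4 ≥ -2, a4 − a3 ≥ -1.
Adding all 6 inequalities: the left sides telescope to 0, and the right sides sum to 3 + (-2) + 4 + 0 + (-2) + (-1) = 2. So 0 ≥ 2, which is false.

Unsatisfiable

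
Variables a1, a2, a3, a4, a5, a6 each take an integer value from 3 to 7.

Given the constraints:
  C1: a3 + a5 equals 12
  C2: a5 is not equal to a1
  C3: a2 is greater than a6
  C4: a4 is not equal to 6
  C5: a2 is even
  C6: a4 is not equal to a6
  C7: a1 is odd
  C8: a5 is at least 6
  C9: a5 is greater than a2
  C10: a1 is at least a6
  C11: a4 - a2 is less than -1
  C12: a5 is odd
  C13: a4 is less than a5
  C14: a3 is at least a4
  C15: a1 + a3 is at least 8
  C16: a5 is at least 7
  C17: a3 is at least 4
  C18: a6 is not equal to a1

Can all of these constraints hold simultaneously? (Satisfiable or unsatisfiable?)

Satisfiable

The assignment a1 = 5, a2 = 6, a3 = 5, a4 = 3, a5 = 7, a6 = 4 works:
  constraint 1 holds since a3 + a5 = 12.
  constraint 11 holds since a4 - a2 = -3.
  constraint 15 holds since a1 + a3 = 10.
The rest check out directly.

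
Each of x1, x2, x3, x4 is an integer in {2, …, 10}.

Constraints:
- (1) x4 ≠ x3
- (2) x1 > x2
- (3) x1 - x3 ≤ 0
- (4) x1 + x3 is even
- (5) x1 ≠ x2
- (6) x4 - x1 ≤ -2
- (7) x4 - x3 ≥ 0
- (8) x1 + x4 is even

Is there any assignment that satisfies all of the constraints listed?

Unsatisfiable

Constraints 3, 6, and 7 give x4 − x3 ≥ 0, x3 − x1 ≥ 0, x1 − x4 ≥ 2.
Adding all 3 inequalities: the left sides telescope to 0, and the right sides sum to 0 + 0 + 2 = 2. So 0 ≥ 2, which is false.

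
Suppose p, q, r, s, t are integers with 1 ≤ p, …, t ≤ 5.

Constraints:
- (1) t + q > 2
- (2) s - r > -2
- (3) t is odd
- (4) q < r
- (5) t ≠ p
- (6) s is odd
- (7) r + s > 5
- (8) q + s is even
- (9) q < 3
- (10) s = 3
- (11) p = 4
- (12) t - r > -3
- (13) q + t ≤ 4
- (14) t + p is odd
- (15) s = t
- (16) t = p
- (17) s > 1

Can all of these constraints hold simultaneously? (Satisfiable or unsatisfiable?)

Unsatisfiable

Constraint 10 fixes s = 3 and constraint 11 fixes p = 4. Constraints 15 and 16 give s = t = p, so s = p. But 3 ≠ 4 — contradiction.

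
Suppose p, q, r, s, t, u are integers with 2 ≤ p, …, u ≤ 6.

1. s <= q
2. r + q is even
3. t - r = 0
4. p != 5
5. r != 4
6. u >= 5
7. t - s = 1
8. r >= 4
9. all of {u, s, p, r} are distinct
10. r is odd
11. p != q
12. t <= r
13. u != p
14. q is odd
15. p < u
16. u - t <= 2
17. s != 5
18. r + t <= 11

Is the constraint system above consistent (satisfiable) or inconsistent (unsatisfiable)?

Satisfiable

The assignment p = 3, q = 5, r = 5, s = 4, t = 5, u = 6 works:
  constraint 3 holds since t - r = 0.
  constraint 7 holds since t - s = 1.
The rest check out directly.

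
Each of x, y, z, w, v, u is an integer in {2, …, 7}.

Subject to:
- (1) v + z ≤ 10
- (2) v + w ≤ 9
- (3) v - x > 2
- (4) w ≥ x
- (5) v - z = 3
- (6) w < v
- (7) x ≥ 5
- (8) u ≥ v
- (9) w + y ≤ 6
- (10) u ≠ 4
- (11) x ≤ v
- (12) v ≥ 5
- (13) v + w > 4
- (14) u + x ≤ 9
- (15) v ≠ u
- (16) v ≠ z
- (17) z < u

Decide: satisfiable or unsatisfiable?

From constraint 12: v ≥ 5. From constraints 4 and 7: w ≥ x ≥ 5. Hence v + w ≥ 10. But constraint 2 requires v + w ≤ 9, and 9 < 10. Contradiction.

Unsatisfiable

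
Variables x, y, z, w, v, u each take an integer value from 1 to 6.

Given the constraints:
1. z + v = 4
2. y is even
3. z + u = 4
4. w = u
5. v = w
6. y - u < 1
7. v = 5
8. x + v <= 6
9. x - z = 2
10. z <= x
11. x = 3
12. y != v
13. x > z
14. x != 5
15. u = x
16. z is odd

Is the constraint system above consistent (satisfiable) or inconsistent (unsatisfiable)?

Constraint 7 fixes v = 5 and constraint 11 fixes x = 3. Constraints 4, 5, and 15 give v = w = u = x, so v = x. But 5 ≠ 3 — contradiction.

Unsatisfiable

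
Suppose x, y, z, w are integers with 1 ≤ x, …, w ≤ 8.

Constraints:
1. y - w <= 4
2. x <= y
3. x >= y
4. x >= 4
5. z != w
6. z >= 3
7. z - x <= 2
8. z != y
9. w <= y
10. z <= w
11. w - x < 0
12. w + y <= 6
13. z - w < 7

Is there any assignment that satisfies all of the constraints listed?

Unsatisfiable

From constraints 6 and 10: w ≥ z ≥ 3. From constraints 2 and 4: y ≥ x ≥ 4. Hence w + y ≥ 7. But constraint 12 requires w + y ≤ 6, and 6 < 7. Contradiction.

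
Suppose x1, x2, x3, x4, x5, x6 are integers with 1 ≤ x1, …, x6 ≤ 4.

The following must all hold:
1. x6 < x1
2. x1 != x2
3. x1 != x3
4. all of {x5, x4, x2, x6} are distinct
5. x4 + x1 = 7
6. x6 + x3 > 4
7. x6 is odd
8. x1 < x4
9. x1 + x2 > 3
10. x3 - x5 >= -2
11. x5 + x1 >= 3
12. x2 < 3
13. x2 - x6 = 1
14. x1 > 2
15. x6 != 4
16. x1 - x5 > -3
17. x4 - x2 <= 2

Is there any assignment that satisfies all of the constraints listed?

Setting (x1, x2, x3, x4, x5, x6) = (3, 2, 4, 4, 3, 1) satisfies everything: constraint 5: x4 + x1 = 7; constraint 6: x6 + x3 = 5; constraint 9: x1 + x2 = 5, and the others follow.

Satisfiable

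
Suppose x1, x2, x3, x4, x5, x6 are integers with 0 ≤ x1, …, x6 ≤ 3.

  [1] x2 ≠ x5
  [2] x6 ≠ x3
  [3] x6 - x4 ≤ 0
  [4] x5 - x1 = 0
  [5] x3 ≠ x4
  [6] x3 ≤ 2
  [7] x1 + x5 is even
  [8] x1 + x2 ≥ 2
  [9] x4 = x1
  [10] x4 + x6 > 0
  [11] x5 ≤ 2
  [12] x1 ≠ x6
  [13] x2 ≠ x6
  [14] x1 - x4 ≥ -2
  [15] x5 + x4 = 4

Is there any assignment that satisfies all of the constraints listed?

Satisfiable

The assignment x1 = 2, x2 = 0, x3 = 0, x4 = 2, x5 = 2, x6 = 1 works:
  constraint 3 holds since x6 - x4 = -1.
  constraint 4 holds since x5 - x1 = 0.
The rest check out directly.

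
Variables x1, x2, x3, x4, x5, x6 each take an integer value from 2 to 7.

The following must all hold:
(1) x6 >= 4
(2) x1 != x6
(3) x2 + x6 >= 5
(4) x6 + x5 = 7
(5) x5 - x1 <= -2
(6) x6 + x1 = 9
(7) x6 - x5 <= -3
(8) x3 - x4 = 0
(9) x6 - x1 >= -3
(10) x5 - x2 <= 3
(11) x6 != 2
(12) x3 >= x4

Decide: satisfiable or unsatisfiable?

Unsatisfiable

Constraints 5, 7, and 9 give x5 − x6 ≥ 3, x6 − x1 ≥ -3, x1 − x5 ≥ 2.
Adding all 3 inequalities: the left sides telescope to 0, and the right sides sum to 3 + (-3) + 2 = 2. So 0 ≥ 2, which is false.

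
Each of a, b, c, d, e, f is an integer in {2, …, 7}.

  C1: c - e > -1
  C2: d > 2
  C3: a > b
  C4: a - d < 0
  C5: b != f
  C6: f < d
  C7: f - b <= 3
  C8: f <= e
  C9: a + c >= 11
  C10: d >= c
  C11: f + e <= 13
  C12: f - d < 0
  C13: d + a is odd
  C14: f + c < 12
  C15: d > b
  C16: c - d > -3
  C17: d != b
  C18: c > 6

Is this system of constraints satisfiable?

Satisfiable

The assignment a = 4, b = 2, c = 7, d = 7, e = 7, f = 4 works:
  constraint 1 holds since c - e = 0.
  constraint 4 holds since a - d = -3.
The rest check out directly.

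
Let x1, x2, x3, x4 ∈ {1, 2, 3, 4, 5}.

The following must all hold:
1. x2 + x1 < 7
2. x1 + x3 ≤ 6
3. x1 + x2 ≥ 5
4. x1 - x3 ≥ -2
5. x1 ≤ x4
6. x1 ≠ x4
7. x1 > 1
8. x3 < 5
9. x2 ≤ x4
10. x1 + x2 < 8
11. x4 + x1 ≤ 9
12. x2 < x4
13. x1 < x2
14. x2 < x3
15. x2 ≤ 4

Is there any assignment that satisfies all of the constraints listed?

Try x1 = 2, x2 = 3, x3 = 4, x4 = 4.
Check constraint 1: x2 + x1 = 5; constraint 2: x1 + x3 = 6; constraint 3: x1 + x2 = 5. The remaining constraints are straightforward to verify.

Satisfiable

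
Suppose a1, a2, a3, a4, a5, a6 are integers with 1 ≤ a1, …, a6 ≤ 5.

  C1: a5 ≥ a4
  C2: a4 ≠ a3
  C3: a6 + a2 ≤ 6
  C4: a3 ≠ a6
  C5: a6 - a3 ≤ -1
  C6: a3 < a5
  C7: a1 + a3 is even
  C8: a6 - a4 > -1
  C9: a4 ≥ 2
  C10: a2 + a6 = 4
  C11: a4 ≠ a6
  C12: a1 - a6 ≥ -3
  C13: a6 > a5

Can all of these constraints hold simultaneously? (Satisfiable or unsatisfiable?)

Unsatisfiable

Constraints 5, 6, and 13 give a5 < a6, a6 < a3, a3 < a5. Chaining: a5 < a6 < a3 < a5, which forces a5 < a5 — impossible.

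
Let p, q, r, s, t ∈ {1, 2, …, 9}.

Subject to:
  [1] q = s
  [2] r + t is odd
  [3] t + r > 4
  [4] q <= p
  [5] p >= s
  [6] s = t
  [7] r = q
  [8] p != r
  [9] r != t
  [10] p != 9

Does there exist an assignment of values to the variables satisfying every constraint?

From constraints 1, 6, and 7, r = q = s = t, so r = t. But constraint 9 says r ≠ t. Contradiction.

Unsatisfiable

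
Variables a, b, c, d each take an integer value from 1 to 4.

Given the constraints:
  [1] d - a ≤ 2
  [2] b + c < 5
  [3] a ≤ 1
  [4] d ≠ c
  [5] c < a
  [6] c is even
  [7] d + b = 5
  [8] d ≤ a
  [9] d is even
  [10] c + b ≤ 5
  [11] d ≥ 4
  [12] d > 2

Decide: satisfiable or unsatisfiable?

Unsatisfiable

From constraints 8 and 11: a ≥ d and d ≥ 4, so a ≥ 4. From constraint 3: a ≤ 1. But 1 < 4, so no value of a works.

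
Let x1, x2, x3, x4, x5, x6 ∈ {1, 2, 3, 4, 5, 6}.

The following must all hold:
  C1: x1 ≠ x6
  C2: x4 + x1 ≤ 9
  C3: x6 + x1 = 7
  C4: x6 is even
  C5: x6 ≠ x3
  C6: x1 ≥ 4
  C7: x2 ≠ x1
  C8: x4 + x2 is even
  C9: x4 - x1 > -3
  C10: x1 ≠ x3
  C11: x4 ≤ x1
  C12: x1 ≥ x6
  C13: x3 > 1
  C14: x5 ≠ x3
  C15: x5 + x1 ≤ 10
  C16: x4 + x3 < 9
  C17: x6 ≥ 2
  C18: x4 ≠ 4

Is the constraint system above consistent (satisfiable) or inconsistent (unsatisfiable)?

Try x1 = 5, x2 = 3, x3 = 3, x4 = 3, x5 = 2, x6 = 2.
Check constraint 2: x4 + x1 = 8; constraint 3: x6 + x1 = 7. The remaining constraints are straightforward to verify.

Satisfiable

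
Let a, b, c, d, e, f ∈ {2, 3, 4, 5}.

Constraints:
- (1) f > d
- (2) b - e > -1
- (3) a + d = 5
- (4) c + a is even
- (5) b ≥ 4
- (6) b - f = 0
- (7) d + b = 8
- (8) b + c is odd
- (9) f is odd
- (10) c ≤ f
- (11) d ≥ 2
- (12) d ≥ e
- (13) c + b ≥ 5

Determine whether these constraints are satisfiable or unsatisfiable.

Satisfiable

Setting (a, b, c, d, e, f) = (2, 5, 2, 3, 3, 5) satisfies everything: constraint 2: b - e = 2; constraint 3: a + d = 5, and the others follow.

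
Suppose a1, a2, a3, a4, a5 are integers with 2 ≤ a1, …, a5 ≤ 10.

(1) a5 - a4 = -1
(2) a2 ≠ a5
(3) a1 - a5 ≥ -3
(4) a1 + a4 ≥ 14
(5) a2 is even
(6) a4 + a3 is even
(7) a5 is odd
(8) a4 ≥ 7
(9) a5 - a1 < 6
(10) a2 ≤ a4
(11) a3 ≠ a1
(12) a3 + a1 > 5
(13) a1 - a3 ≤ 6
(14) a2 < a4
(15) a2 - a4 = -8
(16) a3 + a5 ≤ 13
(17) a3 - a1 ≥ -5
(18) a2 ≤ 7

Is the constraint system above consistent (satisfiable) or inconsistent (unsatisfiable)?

Setting (a1, a2, a3, a4, a5) = (6, 2, 2, 10, 9) satisfies everything: constraint 1: a5 - a4 = -1; constraint 3: a1 - a5 = -3; constraint 4: a1 + a4 = 16, and the others follow.

Satisfiable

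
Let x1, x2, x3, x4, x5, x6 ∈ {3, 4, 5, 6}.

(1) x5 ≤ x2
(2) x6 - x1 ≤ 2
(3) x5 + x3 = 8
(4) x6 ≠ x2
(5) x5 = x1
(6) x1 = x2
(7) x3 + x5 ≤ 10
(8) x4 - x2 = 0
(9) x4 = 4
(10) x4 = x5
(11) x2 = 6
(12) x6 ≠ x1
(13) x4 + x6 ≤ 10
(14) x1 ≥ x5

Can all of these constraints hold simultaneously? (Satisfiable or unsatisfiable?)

Constraint 9 fixes x4 = 4 and constraint 11 fixes x2 = 6. Constraints 5, 6, and 10 give x4 = x5 = x1 = x2, so x4 = x2. But 4 ≠ 6 — contradiction.

Unsatisfiable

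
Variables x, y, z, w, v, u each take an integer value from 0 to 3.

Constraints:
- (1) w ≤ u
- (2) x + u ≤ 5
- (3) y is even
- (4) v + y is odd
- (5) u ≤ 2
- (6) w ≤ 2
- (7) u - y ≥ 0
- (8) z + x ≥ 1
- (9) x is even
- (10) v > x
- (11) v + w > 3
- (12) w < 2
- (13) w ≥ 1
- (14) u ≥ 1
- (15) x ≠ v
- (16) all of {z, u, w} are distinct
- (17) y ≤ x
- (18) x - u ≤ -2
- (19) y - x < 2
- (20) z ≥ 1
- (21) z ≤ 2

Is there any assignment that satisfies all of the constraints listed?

Unsatisfiable

Constraints 5, 6, 13, 14, 20, and 21 confine each of z, u, w to the 2 values {1, 2}.
Constraint 16 requires all 3 of them to be distinct, but only 2 values are available — impossible by the pigeonhole principle.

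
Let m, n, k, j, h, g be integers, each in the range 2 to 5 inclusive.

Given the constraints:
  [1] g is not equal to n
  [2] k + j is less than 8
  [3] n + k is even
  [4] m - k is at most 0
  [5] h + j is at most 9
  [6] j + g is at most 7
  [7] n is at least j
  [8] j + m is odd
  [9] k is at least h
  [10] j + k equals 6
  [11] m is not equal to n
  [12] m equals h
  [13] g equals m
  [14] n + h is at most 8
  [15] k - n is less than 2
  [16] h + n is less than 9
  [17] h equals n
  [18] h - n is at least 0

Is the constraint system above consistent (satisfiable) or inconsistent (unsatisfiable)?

From constraints 12, 13, and 17, g = m = h = n, so g = n. But constraint 1 says g ≠ n. Contradiction.

Unsatisfiable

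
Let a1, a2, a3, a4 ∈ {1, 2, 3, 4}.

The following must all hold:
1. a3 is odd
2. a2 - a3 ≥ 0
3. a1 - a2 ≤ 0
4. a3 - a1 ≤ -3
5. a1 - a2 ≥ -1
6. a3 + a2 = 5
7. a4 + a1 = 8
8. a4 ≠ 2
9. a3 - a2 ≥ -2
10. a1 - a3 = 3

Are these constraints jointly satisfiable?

Unsatisfiable

Constraints 3, 4, and 9 give a3 − a2 ≥ -2, a2 − a1 ≥ 0, a1 − a3 ≥ 3.
Adding all 3 inequalities: the left sides telescope to 0, and the right sides sum to (-2) + 0 + 3 = 1. So 0 ≥ 1, which is false.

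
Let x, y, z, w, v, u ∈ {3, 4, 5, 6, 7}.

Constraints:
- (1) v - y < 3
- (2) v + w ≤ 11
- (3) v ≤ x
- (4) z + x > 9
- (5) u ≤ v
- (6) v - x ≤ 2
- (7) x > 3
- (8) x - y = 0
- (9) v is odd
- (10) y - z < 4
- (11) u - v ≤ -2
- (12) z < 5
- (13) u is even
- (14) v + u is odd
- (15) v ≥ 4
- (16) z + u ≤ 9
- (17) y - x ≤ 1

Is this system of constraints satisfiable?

Setting (x, y, z, w, v, u) = (7, 7, 4, 3, 7, 4) satisfies everything: constraint 1: v - y = 0; constraint 2: v + w = 10; constraint 4: z + x = 11, and the others follow.

Satisfiable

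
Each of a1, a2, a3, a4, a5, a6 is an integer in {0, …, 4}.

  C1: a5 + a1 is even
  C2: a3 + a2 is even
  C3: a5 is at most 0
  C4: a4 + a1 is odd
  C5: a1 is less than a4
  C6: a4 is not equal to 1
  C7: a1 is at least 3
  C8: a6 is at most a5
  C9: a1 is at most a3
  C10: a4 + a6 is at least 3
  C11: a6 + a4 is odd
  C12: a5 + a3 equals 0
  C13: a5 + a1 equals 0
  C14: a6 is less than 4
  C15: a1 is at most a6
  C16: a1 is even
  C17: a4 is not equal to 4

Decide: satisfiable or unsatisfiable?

From constraints 7 and 15: a6 ≥ a1 and a1 ≥ 3, so a6 ≥ 3. From constraints 3 and 8: a6 ≤ a5 and a5 ≤ 0, so a6 ≤ 0. But 0 < 3, so no value of a6 works.

Unsatisfiable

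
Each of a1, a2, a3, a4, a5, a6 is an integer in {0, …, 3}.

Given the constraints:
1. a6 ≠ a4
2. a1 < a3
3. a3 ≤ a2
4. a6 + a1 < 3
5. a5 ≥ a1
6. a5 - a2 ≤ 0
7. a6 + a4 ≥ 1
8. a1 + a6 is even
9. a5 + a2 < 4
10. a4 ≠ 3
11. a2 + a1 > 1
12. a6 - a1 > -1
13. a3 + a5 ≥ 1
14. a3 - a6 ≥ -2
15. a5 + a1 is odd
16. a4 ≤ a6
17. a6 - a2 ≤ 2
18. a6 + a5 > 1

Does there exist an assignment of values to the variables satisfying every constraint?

Satisfiable

Try a1 = 0, a2 = 2, a3 = 2, a4 = 1, a5 = 1, a6 = 2.
Check constraint 4: a6 + a1 = 2; constraint 6: a5 - a2 = -1; constraint 7: a6 + a4 = 3. The remaining constraints are straightforward to verify.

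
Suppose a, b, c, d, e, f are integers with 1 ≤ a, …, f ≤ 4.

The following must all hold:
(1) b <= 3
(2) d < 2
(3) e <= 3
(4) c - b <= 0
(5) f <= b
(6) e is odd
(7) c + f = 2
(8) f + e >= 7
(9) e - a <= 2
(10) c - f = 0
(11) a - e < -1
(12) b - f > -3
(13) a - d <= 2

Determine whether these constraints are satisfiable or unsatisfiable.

Unsatisfiable

From constraints 1 and 5: f ≤ b ≤ 3. From constraint 3: e ≤ 3. Hence f + e ≤ 6. But constraint 8 requires f + e ≥ 7, and 7 > 6. Contradiction.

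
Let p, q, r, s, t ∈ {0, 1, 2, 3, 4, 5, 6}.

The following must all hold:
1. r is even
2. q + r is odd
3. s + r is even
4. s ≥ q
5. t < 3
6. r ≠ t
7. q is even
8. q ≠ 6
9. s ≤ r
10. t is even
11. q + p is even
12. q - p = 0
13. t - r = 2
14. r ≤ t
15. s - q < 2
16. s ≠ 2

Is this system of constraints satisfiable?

Constraint 7 makes q even and constraint 1 makes r even, so q + r must be even. Constraint 2 says q + r is odd — contradiction.

Unsatisfiable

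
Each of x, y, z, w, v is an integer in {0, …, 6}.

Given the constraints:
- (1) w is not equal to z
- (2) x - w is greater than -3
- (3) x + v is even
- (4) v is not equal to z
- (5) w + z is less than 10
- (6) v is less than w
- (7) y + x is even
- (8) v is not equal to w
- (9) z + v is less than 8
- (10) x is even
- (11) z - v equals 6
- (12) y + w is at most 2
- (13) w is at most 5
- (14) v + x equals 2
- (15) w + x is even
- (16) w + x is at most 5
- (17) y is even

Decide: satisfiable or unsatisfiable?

Satisfiable

One satisfying assignment is x = 2, y = 0, z = 6, w = 2, v = 0.
For the less obvious constraints — constraint 2: x - w = 0; constraint 5: w + z = 8 — and the others hold by inspection.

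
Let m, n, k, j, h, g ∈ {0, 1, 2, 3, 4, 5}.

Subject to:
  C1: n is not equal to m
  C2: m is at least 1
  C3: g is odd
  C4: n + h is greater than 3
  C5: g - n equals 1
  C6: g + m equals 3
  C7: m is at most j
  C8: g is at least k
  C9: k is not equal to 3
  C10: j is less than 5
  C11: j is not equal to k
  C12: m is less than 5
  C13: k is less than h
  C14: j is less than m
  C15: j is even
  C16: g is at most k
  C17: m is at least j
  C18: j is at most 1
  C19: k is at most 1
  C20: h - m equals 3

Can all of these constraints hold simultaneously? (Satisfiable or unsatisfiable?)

From constraints 16 and 19: g ≤ k ≤ 1. From constraints 7 and 18: m ≤ j ≤ 1. Hence g + m ≤ 2. But constraint 6 requires g + m = 3, and 3 > 2. Contradiction.

Unsatisfiable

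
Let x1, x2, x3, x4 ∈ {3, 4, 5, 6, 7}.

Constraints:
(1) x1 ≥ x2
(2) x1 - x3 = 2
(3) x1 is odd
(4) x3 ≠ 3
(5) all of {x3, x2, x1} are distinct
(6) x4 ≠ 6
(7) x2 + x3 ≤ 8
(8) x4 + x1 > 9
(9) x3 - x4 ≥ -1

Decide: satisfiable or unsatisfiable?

Satisfiable

Take x1 = 7, x2 = 3, x3 = 5, x4 = 3. Then constraint 2: x1 - x3 = 2; constraint 7: x2 + x3 = 8; constraint 8: x4 + x1 = 10, and every other listed constraint is also met.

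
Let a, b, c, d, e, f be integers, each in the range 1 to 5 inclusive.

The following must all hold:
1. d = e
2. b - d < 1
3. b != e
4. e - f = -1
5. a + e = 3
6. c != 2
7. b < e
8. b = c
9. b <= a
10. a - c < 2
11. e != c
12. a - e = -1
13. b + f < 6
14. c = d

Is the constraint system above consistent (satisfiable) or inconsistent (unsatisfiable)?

From constraints 1, 8, and 14, b = c = d = e, so b = e. But constraint 3 says b ≠ e. Contradiction.

Unsatisfiable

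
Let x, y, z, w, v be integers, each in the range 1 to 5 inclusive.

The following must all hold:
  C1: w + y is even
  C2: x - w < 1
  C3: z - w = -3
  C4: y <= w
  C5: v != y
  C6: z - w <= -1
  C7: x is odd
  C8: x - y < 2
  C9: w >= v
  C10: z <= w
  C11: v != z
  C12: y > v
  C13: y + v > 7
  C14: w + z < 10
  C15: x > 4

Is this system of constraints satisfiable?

Setting (x, y, z, w, v) = (5, 5, 2, 5, 3) satisfies everything: constraint 2: x - w = 0; constraint 3: z - w = -3, and the others follow.

Satisfiable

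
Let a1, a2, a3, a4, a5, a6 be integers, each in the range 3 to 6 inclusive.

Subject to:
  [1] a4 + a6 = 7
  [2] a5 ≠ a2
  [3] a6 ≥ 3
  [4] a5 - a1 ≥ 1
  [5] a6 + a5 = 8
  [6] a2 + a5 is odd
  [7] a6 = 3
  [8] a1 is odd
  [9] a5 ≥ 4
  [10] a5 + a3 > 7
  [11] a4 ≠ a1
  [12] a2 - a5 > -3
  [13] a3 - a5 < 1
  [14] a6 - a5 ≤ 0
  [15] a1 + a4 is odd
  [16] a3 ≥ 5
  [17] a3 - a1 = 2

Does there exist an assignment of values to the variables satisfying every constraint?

Satisfiable

Take a1 = 3, a2 = 4, a3 = 5, a4 = 4, a5 = 5, a6 = 3. Then constraint 1: a4 + a6 = 7; constraint 4: a5 - a1 = 2; constraint 5: a6 + a5 = 8, and every other listed constraint is also met.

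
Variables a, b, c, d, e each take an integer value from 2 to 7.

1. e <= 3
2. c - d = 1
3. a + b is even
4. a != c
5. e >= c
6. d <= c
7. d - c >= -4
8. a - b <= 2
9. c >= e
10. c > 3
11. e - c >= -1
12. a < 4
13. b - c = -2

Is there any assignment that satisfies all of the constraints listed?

Unsatisfiable

From constraint 10: c ≥ 4. From constraints 1 and 5: c ≤ e and e ≤ 3, so c ≤ 3. But 3 < 4, so no value of c works.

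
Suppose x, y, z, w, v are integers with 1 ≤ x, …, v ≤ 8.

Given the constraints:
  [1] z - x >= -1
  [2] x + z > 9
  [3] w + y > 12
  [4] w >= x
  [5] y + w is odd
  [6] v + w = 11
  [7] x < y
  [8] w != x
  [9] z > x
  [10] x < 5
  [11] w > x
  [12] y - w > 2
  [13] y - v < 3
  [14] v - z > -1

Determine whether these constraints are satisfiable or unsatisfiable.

Satisfiable

One satisfying assignment is x = 4, y = 8, z = 6, w = 5, v = 6.
For the less obvious constraints — constraint 1: z - x = 2; constraint 2: x + z = 10 — and the others hold by inspection.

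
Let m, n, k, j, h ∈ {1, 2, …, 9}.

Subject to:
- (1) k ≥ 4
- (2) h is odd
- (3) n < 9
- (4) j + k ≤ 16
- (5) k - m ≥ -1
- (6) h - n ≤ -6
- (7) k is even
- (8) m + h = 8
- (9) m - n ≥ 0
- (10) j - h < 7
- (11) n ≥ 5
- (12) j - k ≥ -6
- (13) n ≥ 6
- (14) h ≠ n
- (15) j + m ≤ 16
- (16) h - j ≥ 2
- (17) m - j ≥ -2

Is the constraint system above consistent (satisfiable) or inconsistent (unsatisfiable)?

Constraints 5, 6, 9, 12, and 16 give j − k ≥ -6, k − m ≥ -1, m − n ≥ 0, n − h ≥ 6, h − j ≥ 2.
Adding all 5 inequalities: the left sides telescope to 0, and the right sides sum to (-6) + (-1) + 0 + 6 + 2 = 1. So 0 ≥ 1, which is false.

Unsatisfiable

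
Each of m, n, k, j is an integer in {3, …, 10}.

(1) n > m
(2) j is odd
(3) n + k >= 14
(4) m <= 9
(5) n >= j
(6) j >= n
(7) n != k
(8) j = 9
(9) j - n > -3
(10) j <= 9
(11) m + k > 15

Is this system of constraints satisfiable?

The assignment m = 8, n = 9, k = 8, j = 9 works:
  constraint 3 holds since n + k = 17.
  constraint 9 holds since j - n = 0.
  constraint 11 holds since m + k = 16.
The rest check out directly.

Satisfiable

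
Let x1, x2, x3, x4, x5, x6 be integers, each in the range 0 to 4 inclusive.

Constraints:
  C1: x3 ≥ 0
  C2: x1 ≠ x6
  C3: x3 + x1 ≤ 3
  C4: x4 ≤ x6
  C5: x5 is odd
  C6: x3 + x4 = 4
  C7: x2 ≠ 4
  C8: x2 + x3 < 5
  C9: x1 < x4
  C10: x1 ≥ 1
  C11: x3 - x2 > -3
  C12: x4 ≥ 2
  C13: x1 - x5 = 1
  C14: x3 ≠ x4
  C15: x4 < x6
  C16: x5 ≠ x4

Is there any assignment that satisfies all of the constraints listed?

Satisfiable

Try x1 = 2, x2 = 3, x3 = 1, x4 = 3, x5 = 1, x6 = 4.
Check constraint 3: x3 + x1 = 3; constraint 6: x3 + x4 = 4. The remaining constraints are straightforward to verify.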